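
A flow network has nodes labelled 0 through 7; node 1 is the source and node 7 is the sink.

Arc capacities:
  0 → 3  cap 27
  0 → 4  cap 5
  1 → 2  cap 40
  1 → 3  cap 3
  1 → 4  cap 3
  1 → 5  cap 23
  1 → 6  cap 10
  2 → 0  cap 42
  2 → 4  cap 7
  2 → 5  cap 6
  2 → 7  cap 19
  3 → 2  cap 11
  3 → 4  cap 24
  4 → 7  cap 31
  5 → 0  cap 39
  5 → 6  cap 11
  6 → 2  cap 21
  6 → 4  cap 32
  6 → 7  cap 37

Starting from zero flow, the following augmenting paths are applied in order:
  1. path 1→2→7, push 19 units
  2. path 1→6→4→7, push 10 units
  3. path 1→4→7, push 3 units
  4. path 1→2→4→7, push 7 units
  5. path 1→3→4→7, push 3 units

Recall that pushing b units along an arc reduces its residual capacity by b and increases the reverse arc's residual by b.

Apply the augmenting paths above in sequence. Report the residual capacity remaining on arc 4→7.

Residual capacity of (4,7): 8

after path 1 (1→2→7, push 19): res(4,7)=31
after path 2 (1→6→4→7, push 10): res(4,7)=21
after path 3 (1→4→7, push 3): res(4,7)=18
after path 4 (1→2→4→7, push 7): res(4,7)=11
after path 5 (1→3→4→7, push 3): res(4,7)=8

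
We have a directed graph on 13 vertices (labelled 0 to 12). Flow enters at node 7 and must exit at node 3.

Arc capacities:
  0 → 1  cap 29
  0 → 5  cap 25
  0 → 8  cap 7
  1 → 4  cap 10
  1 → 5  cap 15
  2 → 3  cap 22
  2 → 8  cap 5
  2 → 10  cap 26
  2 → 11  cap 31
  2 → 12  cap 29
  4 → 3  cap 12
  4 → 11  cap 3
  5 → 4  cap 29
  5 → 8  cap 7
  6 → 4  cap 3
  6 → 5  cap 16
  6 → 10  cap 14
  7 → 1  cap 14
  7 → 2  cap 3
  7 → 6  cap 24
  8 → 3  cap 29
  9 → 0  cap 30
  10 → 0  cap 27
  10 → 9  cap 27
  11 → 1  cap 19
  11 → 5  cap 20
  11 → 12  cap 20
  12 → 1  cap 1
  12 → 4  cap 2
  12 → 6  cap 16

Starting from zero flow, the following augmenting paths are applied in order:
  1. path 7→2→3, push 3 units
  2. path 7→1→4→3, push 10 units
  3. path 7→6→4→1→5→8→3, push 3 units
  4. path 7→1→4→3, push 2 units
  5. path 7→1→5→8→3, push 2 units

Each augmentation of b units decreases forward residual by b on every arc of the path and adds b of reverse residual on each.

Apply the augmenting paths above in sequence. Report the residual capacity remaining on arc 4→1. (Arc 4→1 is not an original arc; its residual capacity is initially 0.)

after path 1 (7→2→3, push 3): res(4,1)=0
after path 2 (7→1→4→3, push 10): res(4,1)=10
after path 3 (7→6→4→1→5→8→3, push 3): res(4,1)=7
after path 4 (7→1→4→3, push 2): res(4,1)=9
after path 5 (7→1→5→8→3, push 2): res(4,1)=9

Residual capacity of (4,1): 9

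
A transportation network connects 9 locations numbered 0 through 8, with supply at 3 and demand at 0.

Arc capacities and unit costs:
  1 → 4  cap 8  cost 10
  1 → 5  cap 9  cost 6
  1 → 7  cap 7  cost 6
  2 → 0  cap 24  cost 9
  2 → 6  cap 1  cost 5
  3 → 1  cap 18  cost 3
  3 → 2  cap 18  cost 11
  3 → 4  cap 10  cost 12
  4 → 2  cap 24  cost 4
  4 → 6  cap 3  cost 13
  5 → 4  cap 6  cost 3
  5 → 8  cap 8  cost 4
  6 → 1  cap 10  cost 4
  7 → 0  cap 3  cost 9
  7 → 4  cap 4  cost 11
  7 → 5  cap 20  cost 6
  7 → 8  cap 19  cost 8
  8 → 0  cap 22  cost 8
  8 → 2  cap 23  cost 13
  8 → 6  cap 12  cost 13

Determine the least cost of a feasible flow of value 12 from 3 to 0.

Minimum cost for 12 units: 234

shortest-cost path #1: 3→1→7→0 push 3 @ unit cost 18 (adds 54)
shortest-cost path #2: 3→2→0 push 9 @ unit cost 20 (adds 180)
total cost = 234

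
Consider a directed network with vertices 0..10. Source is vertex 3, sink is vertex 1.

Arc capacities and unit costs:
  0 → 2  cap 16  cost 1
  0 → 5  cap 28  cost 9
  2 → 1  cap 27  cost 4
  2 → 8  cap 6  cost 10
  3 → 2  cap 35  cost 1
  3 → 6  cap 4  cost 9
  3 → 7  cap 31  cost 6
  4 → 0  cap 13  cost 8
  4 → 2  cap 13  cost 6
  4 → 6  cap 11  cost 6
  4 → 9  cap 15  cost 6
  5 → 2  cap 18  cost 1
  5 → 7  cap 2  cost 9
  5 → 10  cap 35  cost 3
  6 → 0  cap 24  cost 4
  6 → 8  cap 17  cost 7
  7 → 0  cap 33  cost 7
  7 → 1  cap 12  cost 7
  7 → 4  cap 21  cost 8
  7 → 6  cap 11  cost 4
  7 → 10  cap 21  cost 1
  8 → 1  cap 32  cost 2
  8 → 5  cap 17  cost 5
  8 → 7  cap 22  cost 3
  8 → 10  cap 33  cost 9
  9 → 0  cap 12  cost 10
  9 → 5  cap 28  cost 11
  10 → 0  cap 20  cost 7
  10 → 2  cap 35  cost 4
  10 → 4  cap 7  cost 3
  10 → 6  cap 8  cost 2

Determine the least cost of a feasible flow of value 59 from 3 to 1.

shortest-cost path #1: 3→2→1 push 27 @ unit cost 5 (adds 135)
shortest-cost path #2: 3→7→1 push 12 @ unit cost 13 (adds 156)
shortest-cost path #3: 3→2→8→1 push 6 @ unit cost 13 (adds 78)
shortest-cost path #4: 3→6→8→1 push 4 @ unit cost 18 (adds 72)
shortest-cost path #5: 3→7→10→6→8→1 push 8 @ unit cost 18 (adds 144)
shortest-cost path #6: 3→7→6→8→1 push 2 @ unit cost 19 (adds 38)
total cost = 623

Minimum cost for 59 units: 623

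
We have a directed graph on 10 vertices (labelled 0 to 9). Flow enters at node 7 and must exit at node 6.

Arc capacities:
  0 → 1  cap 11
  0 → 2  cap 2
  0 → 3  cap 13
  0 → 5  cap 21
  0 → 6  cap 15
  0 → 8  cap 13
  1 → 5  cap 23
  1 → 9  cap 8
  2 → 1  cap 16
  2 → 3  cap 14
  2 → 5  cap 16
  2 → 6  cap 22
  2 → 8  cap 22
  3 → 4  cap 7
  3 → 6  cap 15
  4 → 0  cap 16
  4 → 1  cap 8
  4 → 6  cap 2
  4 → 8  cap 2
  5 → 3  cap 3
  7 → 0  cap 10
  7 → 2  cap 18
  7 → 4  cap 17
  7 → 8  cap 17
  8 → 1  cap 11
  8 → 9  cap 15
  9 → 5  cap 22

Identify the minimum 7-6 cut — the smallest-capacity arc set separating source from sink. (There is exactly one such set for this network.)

Min-cut arcs: {(5,3), (7,0), (7,2), (7,4)} (total capacity 48)

augment #1: 7→0→6 push 10
augment #2: 7→2→6 push 18
augment #3: 7→4→6 push 2
augment #4: 7→4→0→6 push 5
augment #5: 7→4→0→2→6 push 2
augment #6: 7→4→0→3→6 push 8
augment #7: 7→8→1→5→3→6 push 3
max flow = 48; residual-reachable set from 7 gives S-side
cut edges (S→T): {(5,3), (7,0), (7,2), (7,4)} total cap 48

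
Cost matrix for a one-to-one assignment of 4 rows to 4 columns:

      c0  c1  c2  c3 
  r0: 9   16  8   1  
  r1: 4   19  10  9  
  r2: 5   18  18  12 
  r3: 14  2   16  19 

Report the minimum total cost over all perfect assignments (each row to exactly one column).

optimal assignment: row0→col3 (cost 1), row1→col2 (cost 10), row2→col0 (cost 5), row3→col1 (cost 2)
total = 1 + 10 + 5 + 2 = 18

Minimum assignment cost: 18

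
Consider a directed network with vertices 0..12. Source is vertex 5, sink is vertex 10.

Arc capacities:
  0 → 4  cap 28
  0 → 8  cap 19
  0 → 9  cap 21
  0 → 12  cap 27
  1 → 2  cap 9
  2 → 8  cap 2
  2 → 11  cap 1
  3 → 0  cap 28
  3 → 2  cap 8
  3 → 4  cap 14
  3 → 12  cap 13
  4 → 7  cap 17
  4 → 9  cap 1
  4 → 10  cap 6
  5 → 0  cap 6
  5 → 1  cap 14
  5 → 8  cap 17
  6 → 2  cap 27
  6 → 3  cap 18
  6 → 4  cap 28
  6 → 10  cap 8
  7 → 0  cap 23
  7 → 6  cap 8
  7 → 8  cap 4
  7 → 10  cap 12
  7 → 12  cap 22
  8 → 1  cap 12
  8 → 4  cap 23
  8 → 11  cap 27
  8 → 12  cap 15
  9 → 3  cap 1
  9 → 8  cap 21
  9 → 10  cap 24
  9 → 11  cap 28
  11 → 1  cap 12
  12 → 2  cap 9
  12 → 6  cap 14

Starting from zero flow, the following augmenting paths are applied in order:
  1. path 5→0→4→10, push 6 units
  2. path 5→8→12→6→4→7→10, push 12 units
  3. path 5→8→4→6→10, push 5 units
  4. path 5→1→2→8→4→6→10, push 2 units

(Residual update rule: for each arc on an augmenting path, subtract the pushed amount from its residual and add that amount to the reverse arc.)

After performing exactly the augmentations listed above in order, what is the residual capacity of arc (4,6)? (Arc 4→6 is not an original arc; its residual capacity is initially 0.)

Residual capacity of (4,6): 5

after path 1 (5→0→4→10, push 6): res(4,6)=0
after path 2 (5→8→12→6→4→7→10, push 12): res(4,6)=12
after path 3 (5→8→4→6→10, push 5): res(4,6)=7
after path 4 (5→1→2→8→4→6→10, push 2): res(4,6)=5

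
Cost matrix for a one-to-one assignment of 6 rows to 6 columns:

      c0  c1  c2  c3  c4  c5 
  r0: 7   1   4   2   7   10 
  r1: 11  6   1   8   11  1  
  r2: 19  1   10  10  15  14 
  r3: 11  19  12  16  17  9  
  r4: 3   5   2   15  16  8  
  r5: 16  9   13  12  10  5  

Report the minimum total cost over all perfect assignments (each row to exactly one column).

optimal assignment: row0→col3 (cost 2), row1→col2 (cost 1), row2→col1 (cost 1), row3→col5 (cost 9), row4→col0 (cost 3), row5→col4 (cost 10)
total = 2 + 1 + 1 + 9 + 3 + 10 = 26

Minimum assignment cost: 26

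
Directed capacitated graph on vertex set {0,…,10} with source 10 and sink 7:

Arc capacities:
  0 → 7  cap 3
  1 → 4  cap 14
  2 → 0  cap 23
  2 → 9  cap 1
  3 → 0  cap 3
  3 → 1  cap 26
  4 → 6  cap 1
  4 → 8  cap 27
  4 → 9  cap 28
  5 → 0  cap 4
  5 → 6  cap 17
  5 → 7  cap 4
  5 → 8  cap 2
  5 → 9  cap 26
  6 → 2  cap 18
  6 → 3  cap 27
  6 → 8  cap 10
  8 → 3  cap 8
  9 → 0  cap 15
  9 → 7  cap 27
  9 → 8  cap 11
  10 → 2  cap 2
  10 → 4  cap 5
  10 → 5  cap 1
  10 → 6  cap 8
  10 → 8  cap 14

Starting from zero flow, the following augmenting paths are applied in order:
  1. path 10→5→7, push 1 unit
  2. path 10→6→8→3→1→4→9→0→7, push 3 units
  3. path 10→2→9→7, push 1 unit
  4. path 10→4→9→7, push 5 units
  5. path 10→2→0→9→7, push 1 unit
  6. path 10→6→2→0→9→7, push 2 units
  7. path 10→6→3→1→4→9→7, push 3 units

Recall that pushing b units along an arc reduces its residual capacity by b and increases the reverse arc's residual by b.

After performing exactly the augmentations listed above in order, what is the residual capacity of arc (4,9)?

Residual capacity of (4,9): 17

after path 1 (10→5→7, push 1): res(4,9)=28
after path 2 (10→6→8→3→1→4→9→0→7, push 3): res(4,9)=25
after path 3 (10→2→9→7, push 1): res(4,9)=25
after path 4 (10→4→9→7, push 5): res(4,9)=20
after path 5 (10→2→0→9→7, push 1): res(4,9)=20
after path 6 (10→6→2→0→9→7, push 2): res(4,9)=20
after path 7 (10→6→3→1→4→9→7, push 3): res(4,9)=17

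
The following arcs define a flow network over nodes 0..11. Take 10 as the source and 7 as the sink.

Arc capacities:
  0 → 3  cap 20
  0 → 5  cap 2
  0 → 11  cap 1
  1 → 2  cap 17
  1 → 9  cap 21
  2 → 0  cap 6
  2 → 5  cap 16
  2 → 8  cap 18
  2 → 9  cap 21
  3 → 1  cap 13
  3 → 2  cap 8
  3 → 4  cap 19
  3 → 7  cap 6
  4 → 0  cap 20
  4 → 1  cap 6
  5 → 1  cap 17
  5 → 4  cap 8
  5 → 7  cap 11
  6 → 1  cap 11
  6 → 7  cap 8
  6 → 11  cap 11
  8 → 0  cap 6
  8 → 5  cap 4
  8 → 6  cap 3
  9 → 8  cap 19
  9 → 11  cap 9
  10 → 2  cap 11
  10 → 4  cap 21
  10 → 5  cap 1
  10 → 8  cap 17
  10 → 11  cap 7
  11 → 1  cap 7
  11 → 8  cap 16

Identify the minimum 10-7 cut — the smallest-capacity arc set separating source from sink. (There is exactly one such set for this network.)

augment #1: 10→5→7 push 1
augment #2: 10→2→5→7 push 10
augment #3: 10→8→6→7 push 3
augment #4: 10→2→0→3→7 push 1
augment #5: 10→4→0→3→7 push 5
max flow = 20; residual-reachable set from 10 gives S-side
cut edges (S→T): {(3,7), (5,7), (8,6)} total cap 20

Min-cut arcs: {(3,7), (5,7), (8,6)} (total capacity 20)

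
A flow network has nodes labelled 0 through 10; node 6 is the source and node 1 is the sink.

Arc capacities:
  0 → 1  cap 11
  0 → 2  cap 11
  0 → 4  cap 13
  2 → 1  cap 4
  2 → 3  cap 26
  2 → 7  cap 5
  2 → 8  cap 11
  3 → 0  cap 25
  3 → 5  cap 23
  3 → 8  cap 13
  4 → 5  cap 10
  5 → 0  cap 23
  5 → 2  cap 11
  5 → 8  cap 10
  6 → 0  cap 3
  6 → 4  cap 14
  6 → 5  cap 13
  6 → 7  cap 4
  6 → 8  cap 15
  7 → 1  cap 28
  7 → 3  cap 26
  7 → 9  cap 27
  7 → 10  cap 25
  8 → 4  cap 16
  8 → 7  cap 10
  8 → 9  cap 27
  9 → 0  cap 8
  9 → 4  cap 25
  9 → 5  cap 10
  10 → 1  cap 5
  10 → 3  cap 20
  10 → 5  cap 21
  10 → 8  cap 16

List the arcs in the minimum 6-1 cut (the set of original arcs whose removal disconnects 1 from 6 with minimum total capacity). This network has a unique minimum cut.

augment #1: 6→0→1 push 3
augment #2: 6→7→1 push 4
augment #3: 6→5→0→1 push 8
augment #4: 6→5→2→1 push 4
augment #5: 6→8→7→1 push 10
augment #6: 6→5→2→7→1 push 1
augment #7: 6→4→5→2→7→1 push 4
max flow = 34; residual-reachable set from 6 gives S-side
cut edges (S→T): {(0,1), (2,1), (2,7), (6,7), (8,7)} total cap 34

Min-cut arcs: {(0,1), (2,1), (2,7), (6,7), (8,7)} (total capacity 34)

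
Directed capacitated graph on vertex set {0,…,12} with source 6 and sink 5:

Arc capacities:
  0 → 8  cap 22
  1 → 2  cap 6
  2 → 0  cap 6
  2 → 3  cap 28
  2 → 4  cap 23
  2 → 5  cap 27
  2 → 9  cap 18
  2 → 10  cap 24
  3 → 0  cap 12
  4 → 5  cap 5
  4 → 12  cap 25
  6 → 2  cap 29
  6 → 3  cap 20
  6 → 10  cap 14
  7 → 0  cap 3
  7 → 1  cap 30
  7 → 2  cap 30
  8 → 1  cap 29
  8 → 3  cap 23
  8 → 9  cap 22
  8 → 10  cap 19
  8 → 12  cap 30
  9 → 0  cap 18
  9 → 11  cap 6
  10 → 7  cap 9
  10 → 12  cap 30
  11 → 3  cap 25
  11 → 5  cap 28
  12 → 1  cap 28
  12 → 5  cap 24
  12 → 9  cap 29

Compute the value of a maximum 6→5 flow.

augment #1: 6→2→5 bottleneck 27, total now 27
augment #2: 6→2→4→5 bottleneck 2, total now 29
augment #3: 6→10→12→5 bottleneck 14, total now 43
augment #4: 6→3→0→8→12→5 bottleneck 10, total now 53
augment #5: 6→3→0→8→9→11→5 bottleneck 2, total now 55

Maximum flow value: 55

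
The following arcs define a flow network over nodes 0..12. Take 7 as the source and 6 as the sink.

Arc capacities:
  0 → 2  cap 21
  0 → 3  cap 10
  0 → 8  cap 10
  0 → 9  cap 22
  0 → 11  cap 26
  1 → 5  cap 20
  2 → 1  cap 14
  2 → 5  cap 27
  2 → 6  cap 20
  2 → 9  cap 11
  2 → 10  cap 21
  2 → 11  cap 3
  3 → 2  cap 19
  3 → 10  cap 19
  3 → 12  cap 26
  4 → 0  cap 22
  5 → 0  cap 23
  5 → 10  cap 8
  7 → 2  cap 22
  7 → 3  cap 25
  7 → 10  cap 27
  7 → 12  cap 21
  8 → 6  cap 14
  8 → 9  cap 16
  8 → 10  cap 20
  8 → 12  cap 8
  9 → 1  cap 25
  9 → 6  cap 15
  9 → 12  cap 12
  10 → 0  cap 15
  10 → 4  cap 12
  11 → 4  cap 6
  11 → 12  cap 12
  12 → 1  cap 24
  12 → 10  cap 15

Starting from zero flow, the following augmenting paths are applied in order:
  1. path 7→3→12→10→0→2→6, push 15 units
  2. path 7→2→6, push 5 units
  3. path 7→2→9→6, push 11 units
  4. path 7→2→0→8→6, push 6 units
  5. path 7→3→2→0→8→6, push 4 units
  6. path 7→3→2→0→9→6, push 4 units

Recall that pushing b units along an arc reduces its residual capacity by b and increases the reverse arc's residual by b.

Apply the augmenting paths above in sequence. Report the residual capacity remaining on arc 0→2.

Residual capacity of (0,2): 20

after path 1 (7→3→12→10→0→2→6, push 15): res(0,2)=6
after path 2 (7→2→6, push 5): res(0,2)=6
after path 3 (7→2→9→6, push 11): res(0,2)=6
after path 4 (7→2→0→8→6, push 6): res(0,2)=12
after path 5 (7→3→2→0→8→6, push 4): res(0,2)=16
after path 6 (7→3→2→0→9→6, push 4): res(0,2)=20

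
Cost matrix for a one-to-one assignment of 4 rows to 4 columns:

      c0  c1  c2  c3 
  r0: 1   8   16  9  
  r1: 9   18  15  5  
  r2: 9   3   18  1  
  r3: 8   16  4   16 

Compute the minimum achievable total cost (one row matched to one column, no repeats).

optimal assignment: row0→col0 (cost 1), row1→col3 (cost 5), row2→col1 (cost 3), row3→col2 (cost 4)
total = 1 + 5 + 3 + 4 = 13

Minimum assignment cost: 13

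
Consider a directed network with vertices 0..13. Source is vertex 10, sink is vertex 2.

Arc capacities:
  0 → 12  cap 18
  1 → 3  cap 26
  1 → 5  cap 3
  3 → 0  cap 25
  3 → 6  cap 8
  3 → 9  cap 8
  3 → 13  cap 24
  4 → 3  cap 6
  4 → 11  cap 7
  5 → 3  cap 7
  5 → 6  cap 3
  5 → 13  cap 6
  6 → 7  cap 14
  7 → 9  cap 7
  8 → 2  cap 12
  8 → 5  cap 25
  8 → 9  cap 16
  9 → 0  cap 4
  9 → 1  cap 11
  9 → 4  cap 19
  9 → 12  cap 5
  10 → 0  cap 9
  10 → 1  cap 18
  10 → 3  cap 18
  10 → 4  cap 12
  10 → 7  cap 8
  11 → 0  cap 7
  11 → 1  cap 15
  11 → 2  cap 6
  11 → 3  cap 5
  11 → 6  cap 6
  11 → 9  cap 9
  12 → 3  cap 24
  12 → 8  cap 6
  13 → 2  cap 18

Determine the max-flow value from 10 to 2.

augment #1: 10→3→13→2 bottleneck 18, total now 18
augment #2: 10→4→11→2 bottleneck 6, total now 24
augment #3: 10→0→12→8→2 bottleneck 6, total now 30

Maximum flow value: 30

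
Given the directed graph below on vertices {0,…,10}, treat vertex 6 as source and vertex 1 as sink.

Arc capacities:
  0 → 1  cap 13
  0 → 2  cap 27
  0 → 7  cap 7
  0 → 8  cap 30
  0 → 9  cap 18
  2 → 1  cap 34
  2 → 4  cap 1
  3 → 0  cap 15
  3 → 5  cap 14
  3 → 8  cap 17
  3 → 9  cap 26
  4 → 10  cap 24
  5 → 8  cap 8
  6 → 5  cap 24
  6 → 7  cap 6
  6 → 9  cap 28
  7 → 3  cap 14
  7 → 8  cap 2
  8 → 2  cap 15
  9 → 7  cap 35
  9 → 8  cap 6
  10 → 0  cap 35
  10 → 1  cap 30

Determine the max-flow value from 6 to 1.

augment #1: 6→5→8→2→1 bottleneck 8, total now 8
augment #2: 6→7→3→0→1 bottleneck 6, total now 14
augment #3: 6→9→8→2→1 bottleneck 6, total now 20
augment #4: 6→9→7→3→0→1 bottleneck 7, total now 27
augment #5: 6→9→7→8→2→1 bottleneck 1, total now 28
augment #6: 6→9→7→3→0→2→1 bottleneck 1, total now 29

Maximum flow value: 29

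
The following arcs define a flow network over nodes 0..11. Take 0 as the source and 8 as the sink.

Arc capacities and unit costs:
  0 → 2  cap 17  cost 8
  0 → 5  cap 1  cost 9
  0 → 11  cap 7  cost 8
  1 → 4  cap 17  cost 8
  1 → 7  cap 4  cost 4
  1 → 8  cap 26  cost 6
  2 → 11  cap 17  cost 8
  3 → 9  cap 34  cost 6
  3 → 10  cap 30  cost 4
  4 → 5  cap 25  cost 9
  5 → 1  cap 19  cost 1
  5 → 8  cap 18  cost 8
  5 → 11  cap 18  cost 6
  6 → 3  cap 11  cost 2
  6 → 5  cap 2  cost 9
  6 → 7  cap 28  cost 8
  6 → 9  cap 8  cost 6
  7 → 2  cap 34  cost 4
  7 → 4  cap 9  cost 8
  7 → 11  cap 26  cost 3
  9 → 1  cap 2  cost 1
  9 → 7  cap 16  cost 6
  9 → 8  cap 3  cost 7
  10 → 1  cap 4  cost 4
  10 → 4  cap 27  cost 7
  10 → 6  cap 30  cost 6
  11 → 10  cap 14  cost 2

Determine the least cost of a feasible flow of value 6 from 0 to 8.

shortest-cost path #1: 0→5→1→8 push 1 @ unit cost 16 (adds 16)
shortest-cost path #2: 0→11→10→1→8 push 4 @ unit cost 20 (adds 80)
shortest-cost path #3: 0→11→10→6→9→8 push 1 @ unit cost 29 (adds 29)
total cost = 125

Minimum cost for 6 units: 125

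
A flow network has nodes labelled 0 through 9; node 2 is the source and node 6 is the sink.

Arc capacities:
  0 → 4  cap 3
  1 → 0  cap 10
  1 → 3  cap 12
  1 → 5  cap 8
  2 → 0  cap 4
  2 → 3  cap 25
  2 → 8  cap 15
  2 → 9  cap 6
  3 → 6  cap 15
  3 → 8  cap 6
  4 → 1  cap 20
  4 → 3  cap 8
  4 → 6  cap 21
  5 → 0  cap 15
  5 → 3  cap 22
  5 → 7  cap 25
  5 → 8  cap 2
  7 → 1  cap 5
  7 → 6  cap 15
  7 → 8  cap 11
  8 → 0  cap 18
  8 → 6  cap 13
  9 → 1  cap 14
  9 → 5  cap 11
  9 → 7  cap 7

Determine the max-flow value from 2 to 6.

Maximum flow value: 37

augment #1: 2→3→6 bottleneck 15, total now 15
augment #2: 2→8→6 bottleneck 13, total now 28
augment #3: 2→0→4→6 bottleneck 3, total now 31
augment #4: 2→9→7→6 bottleneck 6, total now 37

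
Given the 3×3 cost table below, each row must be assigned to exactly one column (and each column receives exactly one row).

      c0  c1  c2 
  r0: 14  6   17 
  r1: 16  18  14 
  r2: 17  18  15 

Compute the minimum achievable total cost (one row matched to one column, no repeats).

Minimum assignment cost: 37

one of 2 optimal assignments: row0→col1 (cost 6), row1→col0 (cost 16), row2→col2 (cost 15)
total = 6 + 16 + 15 = 37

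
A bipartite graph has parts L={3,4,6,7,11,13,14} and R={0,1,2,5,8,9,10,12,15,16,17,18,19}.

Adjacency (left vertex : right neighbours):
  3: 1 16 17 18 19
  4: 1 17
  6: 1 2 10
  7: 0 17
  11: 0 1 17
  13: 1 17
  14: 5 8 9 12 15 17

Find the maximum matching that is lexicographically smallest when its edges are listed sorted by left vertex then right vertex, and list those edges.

|M| = 6 (so the lex-smallest maximum matching has 6 edges)
process left vertices in ascending order; for each, take the smallest-labelled available neighbour that still permits 6 edges overall, or leave it unmatched if none does
lex-smallest matching: {3-16, 4-1, 6-2, 7-0, 11-17, 14-5}

Lex-smallest maximum matching: {(3,16), (4,1), (6,2), (7,0), (11,17), (14,5)}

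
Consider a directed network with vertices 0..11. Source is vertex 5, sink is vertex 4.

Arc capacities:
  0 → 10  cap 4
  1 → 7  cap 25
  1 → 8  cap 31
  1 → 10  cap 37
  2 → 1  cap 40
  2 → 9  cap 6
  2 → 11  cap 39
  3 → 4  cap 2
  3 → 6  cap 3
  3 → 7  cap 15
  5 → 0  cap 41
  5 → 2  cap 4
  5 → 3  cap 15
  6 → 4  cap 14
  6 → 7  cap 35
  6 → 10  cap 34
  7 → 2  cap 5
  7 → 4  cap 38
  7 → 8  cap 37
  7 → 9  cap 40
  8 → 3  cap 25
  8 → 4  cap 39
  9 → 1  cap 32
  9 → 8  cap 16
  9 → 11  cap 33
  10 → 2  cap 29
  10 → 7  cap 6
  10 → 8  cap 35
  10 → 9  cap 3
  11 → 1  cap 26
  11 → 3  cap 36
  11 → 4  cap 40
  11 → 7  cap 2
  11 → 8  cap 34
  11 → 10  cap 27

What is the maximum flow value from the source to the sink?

augment #1: 5→3→4 bottleneck 2, total now 2
augment #2: 5→2→11→4 bottleneck 4, total now 6
augment #3: 5→3→6→4 bottleneck 3, total now 9
augment #4: 5→3→7→4 bottleneck 10, total now 19
augment #5: 5→0→10→7→4 bottleneck 4, total now 23

Maximum flow value: 23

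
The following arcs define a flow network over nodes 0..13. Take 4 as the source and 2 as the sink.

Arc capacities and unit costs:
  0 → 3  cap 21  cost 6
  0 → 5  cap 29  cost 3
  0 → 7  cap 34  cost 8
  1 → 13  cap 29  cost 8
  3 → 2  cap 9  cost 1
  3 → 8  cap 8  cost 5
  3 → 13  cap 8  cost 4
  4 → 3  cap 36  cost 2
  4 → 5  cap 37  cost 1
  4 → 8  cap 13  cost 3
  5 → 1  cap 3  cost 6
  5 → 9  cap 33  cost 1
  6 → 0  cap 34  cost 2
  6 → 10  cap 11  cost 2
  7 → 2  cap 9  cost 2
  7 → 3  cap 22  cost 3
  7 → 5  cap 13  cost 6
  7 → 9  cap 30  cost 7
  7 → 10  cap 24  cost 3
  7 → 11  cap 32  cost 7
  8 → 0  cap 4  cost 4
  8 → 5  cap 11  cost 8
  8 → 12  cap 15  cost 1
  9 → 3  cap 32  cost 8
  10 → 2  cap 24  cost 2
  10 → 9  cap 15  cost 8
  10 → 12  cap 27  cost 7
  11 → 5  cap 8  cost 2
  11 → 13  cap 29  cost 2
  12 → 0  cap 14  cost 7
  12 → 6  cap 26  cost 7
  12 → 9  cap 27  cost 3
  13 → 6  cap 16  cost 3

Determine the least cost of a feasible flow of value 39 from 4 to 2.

shortest-cost path #1: 4→3→2 push 9 @ unit cost 3 (adds 27)
shortest-cost path #2: 4→3→13→6→10→2 push 8 @ unit cost 13 (adds 104)
shortest-cost path #3: 4→8→12→6→10→2 push 3 @ unit cost 15 (adds 45)
shortest-cost path #4: 4→8→0→7→2 push 4 @ unit cost 17 (adds 68)
shortest-cost path #5: 4→8→12→0→7→2 push 5 @ unit cost 21 (adds 105)
shortest-cost path #6: 4→8→12→0→7→10→2 push 1 @ unit cost 24 (adds 24)
shortest-cost path #7: 4→3→8→12→0→7→10→2 push 6 @ unit cost 28 (adds 168)
shortest-cost path #8: 4→5→1→13→6→12→0→7→10→2 push 2 @ unit cost 31 (adds 62)
shortest-cost path #9: 4→5→1→13→6→0→7→10→2 push 1 @ unit cost 33 (adds 33)
total cost = 636

Minimum cost for 39 units: 636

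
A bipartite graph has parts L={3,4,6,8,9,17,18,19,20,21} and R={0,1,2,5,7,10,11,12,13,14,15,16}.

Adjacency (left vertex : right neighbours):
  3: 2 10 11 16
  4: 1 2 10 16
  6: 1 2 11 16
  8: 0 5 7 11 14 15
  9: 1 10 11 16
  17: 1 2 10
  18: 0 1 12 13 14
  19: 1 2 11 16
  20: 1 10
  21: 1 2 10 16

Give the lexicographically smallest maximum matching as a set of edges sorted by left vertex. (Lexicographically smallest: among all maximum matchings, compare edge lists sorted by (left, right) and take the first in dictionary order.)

|M| = 7 (so the lex-smallest maximum matching has 7 edges)
process left vertices in ascending order; for each, take the smallest-labelled available neighbour that still permits 7 edges overall, or leave it unmatched if none does
lex-smallest matching: {3-2, 4-1, 6-11, 8-0, 9-10, 18-12, 19-16}

Lex-smallest maximum matching: {(3,2), (4,1), (6,11), (8,0), (9,10), (18,12), (19,16)}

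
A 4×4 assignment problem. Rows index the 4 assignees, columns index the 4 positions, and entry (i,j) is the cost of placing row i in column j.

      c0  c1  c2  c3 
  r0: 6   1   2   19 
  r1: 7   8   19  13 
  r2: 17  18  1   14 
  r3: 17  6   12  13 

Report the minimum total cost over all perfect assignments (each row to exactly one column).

Minimum assignment cost: 22

optimal assignment: row0→col1 (cost 1), row1→col0 (cost 7), row2→col2 (cost 1), row3→col3 (cost 13)
total = 1 + 7 + 1 + 13 = 22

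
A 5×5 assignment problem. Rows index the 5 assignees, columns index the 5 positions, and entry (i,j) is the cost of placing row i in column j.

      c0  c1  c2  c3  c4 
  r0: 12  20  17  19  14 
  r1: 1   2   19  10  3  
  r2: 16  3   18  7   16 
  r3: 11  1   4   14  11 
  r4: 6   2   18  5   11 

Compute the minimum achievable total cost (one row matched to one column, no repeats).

one of 2 optimal assignments: row0→col0 (cost 12), row1→col4 (cost 3), row2→col1 (cost 3), row3→col2 (cost 4), row4→col3 (cost 5)
total = 12 + 3 + 3 + 4 + 5 = 27

Minimum assignment cost: 27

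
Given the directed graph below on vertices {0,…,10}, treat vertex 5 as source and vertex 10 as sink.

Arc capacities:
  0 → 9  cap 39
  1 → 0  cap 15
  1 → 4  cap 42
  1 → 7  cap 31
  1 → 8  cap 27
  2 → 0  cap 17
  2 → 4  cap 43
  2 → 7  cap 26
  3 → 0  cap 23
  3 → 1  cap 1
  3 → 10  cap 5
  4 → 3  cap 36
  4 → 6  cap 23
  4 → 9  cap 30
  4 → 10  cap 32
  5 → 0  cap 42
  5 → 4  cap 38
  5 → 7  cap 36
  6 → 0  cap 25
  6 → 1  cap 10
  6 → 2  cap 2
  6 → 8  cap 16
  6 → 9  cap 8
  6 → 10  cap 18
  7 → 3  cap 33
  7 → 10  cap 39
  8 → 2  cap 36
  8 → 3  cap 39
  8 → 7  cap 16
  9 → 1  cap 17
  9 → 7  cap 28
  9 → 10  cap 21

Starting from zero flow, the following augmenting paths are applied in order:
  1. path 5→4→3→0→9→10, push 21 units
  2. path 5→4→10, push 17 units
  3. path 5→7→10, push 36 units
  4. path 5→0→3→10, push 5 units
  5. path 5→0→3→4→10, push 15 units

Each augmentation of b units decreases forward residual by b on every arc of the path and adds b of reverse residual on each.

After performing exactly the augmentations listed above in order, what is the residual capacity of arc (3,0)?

after path 1 (5→4→3→0→9→10, push 21): res(3,0)=2
after path 2 (5→4→10, push 17): res(3,0)=2
after path 3 (5→7→10, push 36): res(3,0)=2
after path 4 (5→0→3→10, push 5): res(3,0)=7
after path 5 (5→0→3→4→10, push 15): res(3,0)=22

Residual capacity of (3,0): 22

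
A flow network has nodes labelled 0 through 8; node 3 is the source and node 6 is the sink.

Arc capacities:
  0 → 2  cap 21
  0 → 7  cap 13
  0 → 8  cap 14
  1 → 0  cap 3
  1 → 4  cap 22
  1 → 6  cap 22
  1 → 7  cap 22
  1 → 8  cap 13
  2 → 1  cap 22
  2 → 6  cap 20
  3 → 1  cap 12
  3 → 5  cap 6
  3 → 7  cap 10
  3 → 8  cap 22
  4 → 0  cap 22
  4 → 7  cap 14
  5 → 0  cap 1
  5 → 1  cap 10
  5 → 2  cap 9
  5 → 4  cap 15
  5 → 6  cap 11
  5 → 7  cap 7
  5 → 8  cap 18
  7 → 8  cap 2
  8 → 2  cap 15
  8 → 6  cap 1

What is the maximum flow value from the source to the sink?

augment #1: 3→1→6 bottleneck 12, total now 12
augment #2: 3→5→6 bottleneck 6, total now 18
augment #3: 3→8→6 bottleneck 1, total now 19
augment #4: 3→8→2→6 bottleneck 15, total now 34

Maximum flow value: 34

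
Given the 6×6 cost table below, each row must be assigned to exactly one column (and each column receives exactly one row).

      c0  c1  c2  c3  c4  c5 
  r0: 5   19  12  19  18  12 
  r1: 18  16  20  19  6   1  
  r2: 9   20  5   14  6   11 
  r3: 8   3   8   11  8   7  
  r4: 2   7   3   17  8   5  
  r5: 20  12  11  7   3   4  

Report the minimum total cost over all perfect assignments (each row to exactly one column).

optimal assignment: row0→col0 (cost 5), row1→col5 (cost 1), row2→col4 (cost 6), row3→col1 (cost 3), row4→col2 (cost 3), row5→col3 (cost 7)
total = 5 + 1 + 6 + 3 + 3 + 7 = 25

Minimum assignment cost: 25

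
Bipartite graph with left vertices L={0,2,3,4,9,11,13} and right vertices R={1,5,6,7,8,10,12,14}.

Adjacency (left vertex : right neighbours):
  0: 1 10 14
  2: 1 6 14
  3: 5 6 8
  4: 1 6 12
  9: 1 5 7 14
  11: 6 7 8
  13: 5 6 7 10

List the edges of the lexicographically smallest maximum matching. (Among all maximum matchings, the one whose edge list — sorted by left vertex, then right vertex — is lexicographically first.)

Lex-smallest maximum matching: {(0,1), (2,6), (3,5), (4,12), (9,7), (11,8), (13,10)}

|M| = 7 (so the lex-smallest maximum matching has 7 edges)
process left vertices in ascending order; for each, take the smallest-labelled available neighbour that still permits 7 edges overall, or leave it unmatched if none does
lex-smallest matching: {0-1, 2-6, 3-5, 4-12, 9-7, 11-8, 13-10}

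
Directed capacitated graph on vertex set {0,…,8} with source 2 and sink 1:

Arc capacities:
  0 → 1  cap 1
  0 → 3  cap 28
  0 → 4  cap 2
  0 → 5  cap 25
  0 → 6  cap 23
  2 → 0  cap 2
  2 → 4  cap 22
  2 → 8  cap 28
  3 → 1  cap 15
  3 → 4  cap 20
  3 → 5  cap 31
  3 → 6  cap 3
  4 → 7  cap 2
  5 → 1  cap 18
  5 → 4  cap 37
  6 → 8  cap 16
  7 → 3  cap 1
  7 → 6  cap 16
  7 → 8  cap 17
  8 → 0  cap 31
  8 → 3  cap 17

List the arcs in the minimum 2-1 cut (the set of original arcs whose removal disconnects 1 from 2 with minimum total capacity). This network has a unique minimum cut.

augment #1: 2→0→1 push 1
augment #2: 2→0→3→1 push 1
augment #3: 2→8→3→1 push 14
augment #4: 2→8→0→5→1 push 14
augment #5: 2→4→7→3→5→1 push 1
augment #6: 2→4→7→8→0→5→1 push 1
max flow = 32; residual-reachable set from 2 gives S-side
cut edges (S→T): {(2,0), (2,8), (4,7)} total cap 32

Min-cut arcs: {(2,0), (2,8), (4,7)} (total capacity 32)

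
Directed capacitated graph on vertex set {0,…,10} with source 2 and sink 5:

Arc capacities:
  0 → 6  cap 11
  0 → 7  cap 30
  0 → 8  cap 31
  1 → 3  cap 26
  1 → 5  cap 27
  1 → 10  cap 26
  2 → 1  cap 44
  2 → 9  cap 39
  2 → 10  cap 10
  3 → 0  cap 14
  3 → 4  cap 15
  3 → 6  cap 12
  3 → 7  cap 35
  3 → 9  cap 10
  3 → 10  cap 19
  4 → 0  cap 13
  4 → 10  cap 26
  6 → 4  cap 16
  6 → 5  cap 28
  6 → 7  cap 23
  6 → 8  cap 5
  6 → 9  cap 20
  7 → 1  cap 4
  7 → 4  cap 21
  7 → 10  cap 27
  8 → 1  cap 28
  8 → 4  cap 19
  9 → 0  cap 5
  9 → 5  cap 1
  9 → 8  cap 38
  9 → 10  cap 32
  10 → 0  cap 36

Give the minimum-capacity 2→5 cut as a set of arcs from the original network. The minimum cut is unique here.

Min-cut arcs: {(0,6), (1,5), (3,6), (9,5)} (total capacity 51)

augment #1: 2→1→5 push 27
augment #2: 2→9→5 push 1
augment #3: 2→1→3→6→5 push 12
augment #4: 2→9→0→6→5 push 5
augment #5: 2→10→0→6→5 push 6
max flow = 51; residual-reachable set from 2 gives S-side
cut edges (S→T): {(0,6), (1,5), (3,6), (9,5)} total cap 51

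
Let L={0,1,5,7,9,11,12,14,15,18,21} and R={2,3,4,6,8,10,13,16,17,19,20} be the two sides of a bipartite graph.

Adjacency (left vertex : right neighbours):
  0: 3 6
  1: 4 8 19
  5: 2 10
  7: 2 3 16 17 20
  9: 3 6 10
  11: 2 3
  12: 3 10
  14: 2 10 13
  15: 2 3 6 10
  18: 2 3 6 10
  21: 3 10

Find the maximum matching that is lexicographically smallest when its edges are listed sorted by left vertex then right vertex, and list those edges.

|M| = 7 (so the lex-smallest maximum matching has 7 edges)
process left vertices in ascending order; for each, take the smallest-labelled available neighbour that still permits 7 edges overall, or leave it unmatched if none does
lex-smallest matching: {0-3, 1-4, 5-2, 7-16, 9-6, 12-10, 14-13}

Lex-smallest maximum matching: {(0,3), (1,4), (5,2), (7,16), (9,6), (12,10), (14,13)}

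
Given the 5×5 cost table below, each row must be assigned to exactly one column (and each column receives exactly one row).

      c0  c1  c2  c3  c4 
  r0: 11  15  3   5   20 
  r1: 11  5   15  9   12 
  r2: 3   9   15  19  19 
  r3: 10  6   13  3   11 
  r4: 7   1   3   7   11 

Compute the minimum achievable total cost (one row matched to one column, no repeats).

Minimum assignment cost: 22

optimal assignment: row0→col2 (cost 3), row1→col4 (cost 12), row2→col0 (cost 3), row3→col3 (cost 3), row4→col1 (cost 1)
total = 3 + 12 + 3 + 3 + 1 = 22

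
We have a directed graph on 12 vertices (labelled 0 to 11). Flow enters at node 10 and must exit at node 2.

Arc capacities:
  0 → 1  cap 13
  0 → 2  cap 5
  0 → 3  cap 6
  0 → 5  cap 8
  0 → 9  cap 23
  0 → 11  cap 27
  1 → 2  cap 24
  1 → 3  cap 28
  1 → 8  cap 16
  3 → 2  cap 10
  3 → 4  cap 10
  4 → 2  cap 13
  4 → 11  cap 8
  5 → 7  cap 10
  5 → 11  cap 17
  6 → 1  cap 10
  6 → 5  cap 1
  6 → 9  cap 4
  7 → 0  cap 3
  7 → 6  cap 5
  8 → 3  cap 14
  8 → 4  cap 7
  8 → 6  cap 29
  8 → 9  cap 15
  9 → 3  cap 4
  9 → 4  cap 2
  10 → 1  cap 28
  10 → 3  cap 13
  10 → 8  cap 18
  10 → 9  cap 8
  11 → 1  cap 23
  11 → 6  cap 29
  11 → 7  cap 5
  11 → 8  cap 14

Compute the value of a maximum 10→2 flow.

Maximum flow value: 50

augment #1: 10→1→2 bottleneck 24, total now 24
augment #2: 10→3→2 bottleneck 10, total now 34
augment #3: 10→3→4→2 bottleneck 3, total now 37
augment #4: 10→8→4→2 bottleneck 7, total now 44
augment #5: 10→9→4→2 bottleneck 2, total now 46
augment #6: 10→1→3→4→2 bottleneck 1, total now 47
augment #7: 10→8→6→5→7→0→2 bottleneck 1, total now 48
augment #8: 10→1→3→4→11→7→0→2 bottleneck 2, total now 50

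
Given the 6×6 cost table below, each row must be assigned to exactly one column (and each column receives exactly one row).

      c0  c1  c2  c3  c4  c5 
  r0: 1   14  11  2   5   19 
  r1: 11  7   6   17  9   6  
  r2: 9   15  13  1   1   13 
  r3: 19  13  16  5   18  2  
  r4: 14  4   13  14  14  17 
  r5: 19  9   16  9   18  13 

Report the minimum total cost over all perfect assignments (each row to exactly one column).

Minimum assignment cost: 23

optimal assignment: row0→col0 (cost 1), row1→col2 (cost 6), row2→col4 (cost 1), row3→col5 (cost 2), row4→col1 (cost 4), row5→col3 (cost 9)
total = 1 + 6 + 1 + 2 + 4 + 9 = 23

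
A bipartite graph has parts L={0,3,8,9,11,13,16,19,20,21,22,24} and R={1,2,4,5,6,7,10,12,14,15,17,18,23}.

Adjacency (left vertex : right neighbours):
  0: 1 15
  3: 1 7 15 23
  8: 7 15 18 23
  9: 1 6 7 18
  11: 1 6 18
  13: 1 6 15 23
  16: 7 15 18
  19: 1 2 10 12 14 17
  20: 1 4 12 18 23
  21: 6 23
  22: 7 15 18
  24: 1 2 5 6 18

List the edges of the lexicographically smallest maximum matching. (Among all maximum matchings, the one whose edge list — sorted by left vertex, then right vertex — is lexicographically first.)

Lex-smallest maximum matching: {(0,1), (3,7), (8,15), (9,6), (11,18), (13,23), (19,2), (20,4), (24,5)}

|M| = 9 (so the lex-smallest maximum matching has 9 edges)
process left vertices in ascending order; for each, take the smallest-labelled available neighbour that still permits 9 edges overall, or leave it unmatched if none does
lex-smallest matching: {0-1, 3-7, 8-15, 9-6, 11-18, 13-23, 19-2, 20-4, 24-5}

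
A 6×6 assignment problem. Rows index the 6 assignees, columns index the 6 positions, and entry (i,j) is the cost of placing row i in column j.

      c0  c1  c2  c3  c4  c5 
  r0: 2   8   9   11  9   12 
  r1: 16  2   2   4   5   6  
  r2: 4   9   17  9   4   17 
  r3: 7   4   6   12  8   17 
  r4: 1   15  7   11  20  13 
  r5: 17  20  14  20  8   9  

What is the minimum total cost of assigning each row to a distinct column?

optimal assignment: row0→col0 (cost 2), row1→col3 (cost 4), row2→col4 (cost 4), row3→col1 (cost 4), row4→col2 (cost 7), row5→col5 (cost 9)
total = 2 + 4 + 4 + 4 + 7 + 9 = 30

Minimum assignment cost: 30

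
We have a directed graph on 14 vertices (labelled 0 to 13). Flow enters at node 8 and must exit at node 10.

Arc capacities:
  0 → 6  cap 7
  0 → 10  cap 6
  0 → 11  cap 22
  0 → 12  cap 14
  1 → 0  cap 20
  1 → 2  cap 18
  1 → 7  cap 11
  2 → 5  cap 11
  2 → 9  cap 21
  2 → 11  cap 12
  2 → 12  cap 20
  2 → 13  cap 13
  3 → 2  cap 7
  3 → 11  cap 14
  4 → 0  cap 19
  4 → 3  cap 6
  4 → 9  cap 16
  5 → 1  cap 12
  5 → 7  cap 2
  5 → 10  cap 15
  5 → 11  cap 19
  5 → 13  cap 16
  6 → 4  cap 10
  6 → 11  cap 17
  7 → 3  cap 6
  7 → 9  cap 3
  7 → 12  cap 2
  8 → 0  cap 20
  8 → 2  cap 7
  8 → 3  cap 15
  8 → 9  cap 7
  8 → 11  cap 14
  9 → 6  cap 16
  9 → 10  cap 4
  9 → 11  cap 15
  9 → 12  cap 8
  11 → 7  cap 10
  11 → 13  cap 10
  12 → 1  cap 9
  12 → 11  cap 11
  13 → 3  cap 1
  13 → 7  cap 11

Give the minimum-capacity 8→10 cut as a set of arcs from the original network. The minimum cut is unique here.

Min-cut arcs: {(0,10), (2,5), (9,10)} (total capacity 21)

augment #1: 8→0→10 push 6
augment #2: 8→9→10 push 4
augment #3: 8→2→5→10 push 7
augment #4: 8→3→2→5→10 push 4
max flow = 21; residual-reachable set from 8 gives S-side
cut edges (S→T): {(0,10), (2,5), (9,10)} total cap 21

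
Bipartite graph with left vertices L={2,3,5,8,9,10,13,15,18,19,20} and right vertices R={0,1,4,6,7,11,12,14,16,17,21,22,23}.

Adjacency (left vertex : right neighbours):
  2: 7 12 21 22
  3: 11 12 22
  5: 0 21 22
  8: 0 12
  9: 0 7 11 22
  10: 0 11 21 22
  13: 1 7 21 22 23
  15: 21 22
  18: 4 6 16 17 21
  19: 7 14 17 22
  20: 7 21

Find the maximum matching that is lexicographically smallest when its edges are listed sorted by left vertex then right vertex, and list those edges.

|M| = 9 (so the lex-smallest maximum matching has 9 edges)
process left vertices in ascending order; for each, take the smallest-labelled available neighbour that still permits 9 edges overall, or leave it unmatched if none does
lex-smallest matching: {2-7, 3-11, 5-0, 8-12, 9-22, 10-21, 13-1, 18-4, 19-14}

Lex-smallest maximum matching: {(2,7), (3,11), (5,0), (8,12), (9,22), (10,21), (13,1), (18,4), (19,14)}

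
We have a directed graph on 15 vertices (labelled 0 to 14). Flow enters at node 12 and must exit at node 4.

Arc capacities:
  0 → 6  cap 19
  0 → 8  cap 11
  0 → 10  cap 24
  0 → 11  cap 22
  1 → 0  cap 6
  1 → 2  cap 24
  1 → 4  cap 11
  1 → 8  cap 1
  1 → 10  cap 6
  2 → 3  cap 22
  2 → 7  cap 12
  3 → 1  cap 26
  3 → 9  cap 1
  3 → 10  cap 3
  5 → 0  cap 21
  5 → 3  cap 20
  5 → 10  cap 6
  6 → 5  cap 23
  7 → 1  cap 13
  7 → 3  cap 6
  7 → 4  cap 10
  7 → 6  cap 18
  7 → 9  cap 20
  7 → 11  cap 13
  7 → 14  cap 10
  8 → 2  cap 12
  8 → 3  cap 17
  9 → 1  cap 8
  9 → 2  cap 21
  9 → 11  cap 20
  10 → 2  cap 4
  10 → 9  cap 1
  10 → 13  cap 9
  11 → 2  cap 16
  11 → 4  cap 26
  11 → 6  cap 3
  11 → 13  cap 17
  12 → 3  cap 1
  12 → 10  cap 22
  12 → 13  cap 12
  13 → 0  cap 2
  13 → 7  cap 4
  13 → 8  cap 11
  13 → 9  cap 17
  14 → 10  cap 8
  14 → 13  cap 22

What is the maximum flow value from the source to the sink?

Maximum flow value: 27

augment #1: 12→3→1→4 bottleneck 1, total now 1
augment #2: 12→13→7→4 bottleneck 4, total now 5
augment #3: 12→10→2→7→4 bottleneck 4, total now 9
augment #4: 12→10→9→1→4 bottleneck 1, total now 10
augment #5: 12→13→0→11→4 bottleneck 2, total now 12
augment #6: 12→13→9→1→4 bottleneck 6, total now 18
augment #7: 12→10→13→9→1→4 bottleneck 1, total now 19
augment #8: 12→10→13→9→11→4 bottleneck 8, total now 27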